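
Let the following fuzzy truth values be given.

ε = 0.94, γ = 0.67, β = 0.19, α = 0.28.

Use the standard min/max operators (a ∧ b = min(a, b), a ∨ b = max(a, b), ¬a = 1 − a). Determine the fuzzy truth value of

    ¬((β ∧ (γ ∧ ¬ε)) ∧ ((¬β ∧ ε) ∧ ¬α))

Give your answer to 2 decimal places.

¬ε = 1 − 0.94 = 0.06
γ ∧ ¬ε = min(a, b) on (0.67, 0.06) = 0.06
β ∧ (γ ∧ ¬ε) = min(a, b) on (0.19, 0.06) = 0.06
¬β = 1 − 0.19 = 0.81
¬β ∧ ε = min(a, b) on (0.81, 0.94) = 0.81
¬α = 1 − 0.28 = 0.72
(¬β ∧ ε) ∧ ¬α = min(a, b) on (0.81, 0.72) = 0.72
(β ∧ (γ ∧ ¬ε)) ∧ ((¬β ∧ ε) ∧ ¬α) = min(a, b) on (0.06, 0.72) = 0.06
¬((β ∧ (γ ∧ ¬ε)) ∧ ((¬β ∧ ε) ∧ ¬α)) = 1 − 0.06 = 0.94

0.94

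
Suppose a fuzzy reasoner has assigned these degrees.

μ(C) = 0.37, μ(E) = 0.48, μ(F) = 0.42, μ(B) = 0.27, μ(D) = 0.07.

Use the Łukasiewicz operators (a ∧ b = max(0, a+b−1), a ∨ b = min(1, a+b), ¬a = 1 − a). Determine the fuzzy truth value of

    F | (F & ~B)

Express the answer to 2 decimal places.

0.57

~B = 1 − 0.27 = 0.73
F & ~B = max(0, a+b−1) on (0.42, 0.73) = 0.15
F | (F & ~B) = min(1, a+b) on (0.42, 0.15) = 0.57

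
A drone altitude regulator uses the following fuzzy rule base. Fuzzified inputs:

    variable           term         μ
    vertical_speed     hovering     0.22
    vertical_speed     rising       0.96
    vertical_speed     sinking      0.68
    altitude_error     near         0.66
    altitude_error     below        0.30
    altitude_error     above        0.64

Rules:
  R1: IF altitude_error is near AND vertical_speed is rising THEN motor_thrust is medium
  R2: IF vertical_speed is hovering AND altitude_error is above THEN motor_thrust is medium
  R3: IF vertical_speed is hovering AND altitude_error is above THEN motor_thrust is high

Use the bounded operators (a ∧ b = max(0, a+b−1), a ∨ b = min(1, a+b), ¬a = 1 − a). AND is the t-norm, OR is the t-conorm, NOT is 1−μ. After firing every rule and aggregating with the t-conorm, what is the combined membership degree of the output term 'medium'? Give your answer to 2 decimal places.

0.62

R1: near=0.66, rising=0.96; AND[max(0, a+b−1)] → w = 0.62
R2: hovering=0.22, above=0.64; AND[max(0, a+b−1)] → w = 0.00
R3: hovering=0.22, above=0.64; AND[max(0, a+b−1)] → w = 0.00
Rules with consequent 'medium': {R1, R2} → strengths 0.62, 0.00
Aggregate via t-conorm [min(1, a+b)]: 0.62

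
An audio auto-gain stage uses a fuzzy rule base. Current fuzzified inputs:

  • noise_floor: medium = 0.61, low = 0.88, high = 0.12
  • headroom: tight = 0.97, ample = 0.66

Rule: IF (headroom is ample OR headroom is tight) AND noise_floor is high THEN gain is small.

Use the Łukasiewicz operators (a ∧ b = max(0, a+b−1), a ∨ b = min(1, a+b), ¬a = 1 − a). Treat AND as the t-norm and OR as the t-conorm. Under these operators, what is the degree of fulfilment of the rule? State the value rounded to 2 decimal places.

firing strength: (ample=0.66 OR tight=0.97) = 1.00; AND[max(0, a+b−1)] with high=0.12 → w = 0.12

0.12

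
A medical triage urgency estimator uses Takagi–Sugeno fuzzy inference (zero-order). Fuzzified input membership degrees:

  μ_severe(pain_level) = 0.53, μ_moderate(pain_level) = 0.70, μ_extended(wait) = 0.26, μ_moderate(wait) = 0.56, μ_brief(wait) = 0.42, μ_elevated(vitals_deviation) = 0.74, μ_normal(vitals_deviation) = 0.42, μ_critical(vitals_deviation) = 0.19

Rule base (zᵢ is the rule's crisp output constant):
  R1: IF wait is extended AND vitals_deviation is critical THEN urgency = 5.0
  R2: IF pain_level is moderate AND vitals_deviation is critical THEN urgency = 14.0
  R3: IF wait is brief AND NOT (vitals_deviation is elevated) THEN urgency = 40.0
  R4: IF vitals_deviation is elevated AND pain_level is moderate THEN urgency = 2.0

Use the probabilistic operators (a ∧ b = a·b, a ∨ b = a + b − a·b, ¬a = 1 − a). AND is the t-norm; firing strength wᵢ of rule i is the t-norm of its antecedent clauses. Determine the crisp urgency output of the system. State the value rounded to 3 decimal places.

R1 (z=5.0): extended=0.26, critical=0.19; AND[a·b] → w = 0.0494
R2 (z=14.0): moderate=0.70, critical=0.19; AND[a·b] → w = 0.1330
R3 (z=40.0): brief=0.42, ¬elevated=1−0.74=0.26; AND[a·b] → w = 0.1092
R4 (z=2.0): elevated=0.74, moderate=0.70; AND[a·b] → w = 0.5180
Weighted average = (0.0494·5.0 + 0.1330·14.0 + 0.1092·40.0 + 0.5180·2.0) / (0.0494 + 0.1330 + 0.1092 + 0.5180)
  = 7.5130 / 0.8096 = 9.280

9.280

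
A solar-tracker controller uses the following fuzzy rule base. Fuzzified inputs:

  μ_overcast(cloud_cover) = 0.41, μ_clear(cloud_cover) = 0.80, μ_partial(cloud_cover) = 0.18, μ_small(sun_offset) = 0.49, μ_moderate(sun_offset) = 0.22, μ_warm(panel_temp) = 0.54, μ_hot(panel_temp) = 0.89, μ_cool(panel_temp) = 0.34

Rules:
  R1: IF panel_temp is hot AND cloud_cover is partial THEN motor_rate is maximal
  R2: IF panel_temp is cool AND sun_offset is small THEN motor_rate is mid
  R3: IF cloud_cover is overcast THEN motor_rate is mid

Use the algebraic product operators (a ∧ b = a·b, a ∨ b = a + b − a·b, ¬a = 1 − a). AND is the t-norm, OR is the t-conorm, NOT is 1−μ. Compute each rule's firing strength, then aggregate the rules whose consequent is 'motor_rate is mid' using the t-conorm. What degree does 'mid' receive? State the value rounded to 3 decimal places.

0.508

R1: hot=0.89, partial=0.18; AND[a·b] → w = 0.1602
R2: cool=0.34, small=0.49; AND[a·b] → w = 0.1666
R3: overcast=0.41 → w = 0.4100
Rules with consequent 'mid': {R2, R3} → strengths 0.1666, 0.4100
Aggregate via t-conorm [a + b − a·b]: 0.5083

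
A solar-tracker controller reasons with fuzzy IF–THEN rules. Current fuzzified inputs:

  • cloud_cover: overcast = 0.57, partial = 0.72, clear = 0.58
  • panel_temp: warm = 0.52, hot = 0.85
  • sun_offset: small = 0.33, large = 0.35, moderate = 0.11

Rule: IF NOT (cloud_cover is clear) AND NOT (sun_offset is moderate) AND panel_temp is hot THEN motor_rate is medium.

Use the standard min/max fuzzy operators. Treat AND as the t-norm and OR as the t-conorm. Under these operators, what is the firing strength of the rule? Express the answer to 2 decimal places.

firing strength: ¬clear=1−0.58=0.42, ¬moderate=1−0.11=0.89, hot=0.85; AND[min(a, b)] → w = 0.42

0.42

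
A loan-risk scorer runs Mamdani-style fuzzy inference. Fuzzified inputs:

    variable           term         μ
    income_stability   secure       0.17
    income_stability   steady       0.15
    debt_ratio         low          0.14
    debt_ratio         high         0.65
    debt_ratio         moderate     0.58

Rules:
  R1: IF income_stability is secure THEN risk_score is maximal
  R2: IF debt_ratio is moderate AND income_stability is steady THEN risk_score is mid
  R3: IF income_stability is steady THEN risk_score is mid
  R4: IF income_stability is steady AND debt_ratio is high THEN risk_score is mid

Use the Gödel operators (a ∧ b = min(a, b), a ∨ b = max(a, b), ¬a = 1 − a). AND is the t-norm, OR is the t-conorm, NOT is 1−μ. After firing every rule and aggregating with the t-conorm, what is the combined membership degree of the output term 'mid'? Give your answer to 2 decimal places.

R1: secure=0.17 → w = 0.17
R2: moderate=0.58, steady=0.15; AND[min(a, b)] → w = 0.15
R3: steady=0.15 → w = 0.15
R4: steady=0.15, high=0.65; AND[min(a, b)] → w = 0.15
Rules with consequent 'mid': {R2, R3, R4} → strengths 0.15, 0.15, 0.15
Aggregate via t-conorm [max(a, b)]: 0.15

0.15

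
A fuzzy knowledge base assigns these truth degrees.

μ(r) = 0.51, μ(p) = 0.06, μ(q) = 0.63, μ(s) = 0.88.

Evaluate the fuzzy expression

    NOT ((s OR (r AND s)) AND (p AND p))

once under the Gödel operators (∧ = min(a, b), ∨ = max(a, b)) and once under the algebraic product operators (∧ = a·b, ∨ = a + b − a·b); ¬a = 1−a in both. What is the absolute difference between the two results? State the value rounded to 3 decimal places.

0.057

Under Gödel:
  r AND s = min(a, b) on (0.51, 0.88) = 0.51
  s OR (r AND s) = max(a, b) on (0.88, 0.51) = 0.88
  p AND p = min(a, b) on (0.06, 0.06) = 0.06
  (s OR (r AND s)) AND (p AND p) = min(a, b) on (0.88, 0.06) = 0.06
  NOT ((s OR (r AND s)) AND (p AND p)) = 1 − 0.06 = 0.94
  → value = 0.9400
Under algebraic product:
  r AND s = a·b on (0.5100, 0.8800) = 0.4488
  s OR (r AND s) = a + b − a·b on (0.8800, 0.4488) = 0.9339
  p AND p = a·b on (0.0600, 0.0600) = 0.0036
  (s OR (r AND s)) AND (p AND p) = a·b on (0.9339, 0.0036) = 0.0034
  NOT ((s OR (r AND s)) AND (p AND p)) = 1 − 0.0034 = 0.9966
  → value = 0.9966
|0.9400 − 0.9966| = 0.057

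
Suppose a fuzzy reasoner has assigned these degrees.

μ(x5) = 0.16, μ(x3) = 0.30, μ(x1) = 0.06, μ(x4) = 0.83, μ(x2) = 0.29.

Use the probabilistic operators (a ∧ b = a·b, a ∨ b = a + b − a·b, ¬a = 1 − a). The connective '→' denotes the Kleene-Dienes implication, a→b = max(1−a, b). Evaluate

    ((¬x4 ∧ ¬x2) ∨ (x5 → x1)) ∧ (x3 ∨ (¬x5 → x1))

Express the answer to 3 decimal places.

0.354

¬x4 = 1 − 0.8300 = 0.1700
¬x2 = 1 − 0.2900 = 0.7100
¬x4 ∧ ¬x2 = a·b on (0.1700, 0.7100) = 0.1207
x5 → x1  [Kleene-Dienes: max(1−a, b)] with a=0.1600, b=0.0600 → 0.8400
(¬x4 ∧ ¬x2) ∨ (x5 → x1) = a + b − a·b on (0.1207, 0.8400) = 0.8593
¬x5 = 1 − 0.1600 = 0.8400
¬x5 → x1  [Kleene-Dienes: max(1−a, b)] with a=0.8400, b=0.0600 → 0.1600
x3 ∨ (¬x5 → x1) = a + b − a·b on (0.3000, 0.1600) = 0.4120
((¬x4 ∧ ¬x2) ∨ (x5 → x1)) ∧ (x3 ∨ (¬x5 → x1)) = a·b on (0.8593, 0.4120) = 0.3540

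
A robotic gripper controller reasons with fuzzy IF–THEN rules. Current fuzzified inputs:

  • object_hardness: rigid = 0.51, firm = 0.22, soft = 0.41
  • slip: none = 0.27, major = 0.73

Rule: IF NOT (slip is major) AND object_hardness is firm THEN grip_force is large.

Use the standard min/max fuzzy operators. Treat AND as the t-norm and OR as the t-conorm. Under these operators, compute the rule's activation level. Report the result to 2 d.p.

0.22

firing strength: ¬major=1−0.73=0.27, firm=0.22; AND[min(a, b)] → w = 0.22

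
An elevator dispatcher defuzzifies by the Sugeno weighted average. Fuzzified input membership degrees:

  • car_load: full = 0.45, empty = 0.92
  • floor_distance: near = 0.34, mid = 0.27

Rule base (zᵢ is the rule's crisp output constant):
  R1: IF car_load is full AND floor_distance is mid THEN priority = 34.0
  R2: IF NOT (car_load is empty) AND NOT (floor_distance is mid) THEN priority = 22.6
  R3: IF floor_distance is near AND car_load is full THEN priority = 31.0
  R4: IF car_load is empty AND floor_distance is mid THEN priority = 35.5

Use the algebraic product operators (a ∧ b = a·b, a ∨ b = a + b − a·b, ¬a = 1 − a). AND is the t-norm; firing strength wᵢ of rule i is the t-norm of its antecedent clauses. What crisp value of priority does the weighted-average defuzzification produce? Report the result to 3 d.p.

32.706

R1 (z=34.0): full=0.45, mid=0.27; AND[a·b] → w = 0.1215
R2 (z=22.6): ¬empty=1−0.92=0.08, ¬mid=1−0.27=0.73; AND[a·b] → w = 0.0584
R3 (z=31.0): near=0.34, full=0.45; AND[a·b] → w = 0.1530
R4 (z=35.5): empty=0.92, mid=0.27; AND[a·b] → w = 0.2484
Weighted average = (0.1215·34.0 + 0.0584·22.6 + 0.1530·31.0 + 0.2484·35.5) / (0.1215 + 0.0584 + 0.1530 + 0.2484)
  = 19.0120 / 0.5813 = 32.706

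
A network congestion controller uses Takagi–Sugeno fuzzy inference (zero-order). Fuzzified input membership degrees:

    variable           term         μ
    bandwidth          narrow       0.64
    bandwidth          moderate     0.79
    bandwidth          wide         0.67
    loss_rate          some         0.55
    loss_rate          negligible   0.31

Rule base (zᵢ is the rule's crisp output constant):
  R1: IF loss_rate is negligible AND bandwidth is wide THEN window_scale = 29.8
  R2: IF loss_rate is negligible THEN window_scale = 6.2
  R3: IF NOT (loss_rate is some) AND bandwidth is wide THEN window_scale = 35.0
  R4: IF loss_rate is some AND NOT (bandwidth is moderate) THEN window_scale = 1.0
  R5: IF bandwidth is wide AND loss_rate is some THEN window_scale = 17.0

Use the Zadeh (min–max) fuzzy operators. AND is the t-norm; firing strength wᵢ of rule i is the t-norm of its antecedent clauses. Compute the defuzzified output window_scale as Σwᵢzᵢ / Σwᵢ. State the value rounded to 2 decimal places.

19.93

R1 (z=29.8): negligible=0.31, wide=0.67; AND[min(a, b)] → w = 0.31
R2 (z=6.2): negligible=0.31 → w = 0.31
R3 (z=35.0): ¬some=1−0.55=0.45, wide=0.67; AND[min(a, b)] → w = 0.45
R4 (z=1.0): some=0.55, ¬moderate=1−0.79=0.21; AND[min(a, b)] → w = 0.21
R5 (z=17.0): wide=0.67, some=0.55; AND[min(a, b)] → w = 0.55
Weighted average = (0.31·29.8 + 0.31·6.2 + 0.45·35.0 + 0.21·1.0 + 0.55·17.0) / (0.31 + 0.31 + 0.45 + 0.21 + 0.55)
  = 36.4700 / 1.8300 = 19.93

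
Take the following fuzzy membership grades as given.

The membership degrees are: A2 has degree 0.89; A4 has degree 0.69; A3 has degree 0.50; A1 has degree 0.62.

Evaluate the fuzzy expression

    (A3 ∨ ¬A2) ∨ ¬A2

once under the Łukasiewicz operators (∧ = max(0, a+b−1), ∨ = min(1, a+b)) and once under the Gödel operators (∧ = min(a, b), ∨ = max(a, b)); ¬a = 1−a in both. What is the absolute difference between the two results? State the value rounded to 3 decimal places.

0.220

Under Łukasiewicz:
  ¬A2 = 1 − 0.89 = 0.11
  A3 ∨ ¬A2 = min(1, a+b) on (0.50, 0.11) = 0.61
  ¬A2 = 1 − 0.89 = 0.11
  (A3 ∨ ¬A2) ∨ ¬A2 = min(1, a+b) on (0.61, 0.11) = 0.72
  → value = 0.7200
Under Gödel:
  ¬A2 = 1 − 0.89 = 0.11
  A3 ∨ ¬A2 = max(a, b) on (0.50, 0.11) = 0.50
  ¬A2 = 1 − 0.89 = 0.11
  (A3 ∨ ¬A2) ∨ ¬A2 = max(a, b) on (0.50, 0.11) = 0.50
  → value = 0.5000
|0.7200 − 0.5000| = 0.220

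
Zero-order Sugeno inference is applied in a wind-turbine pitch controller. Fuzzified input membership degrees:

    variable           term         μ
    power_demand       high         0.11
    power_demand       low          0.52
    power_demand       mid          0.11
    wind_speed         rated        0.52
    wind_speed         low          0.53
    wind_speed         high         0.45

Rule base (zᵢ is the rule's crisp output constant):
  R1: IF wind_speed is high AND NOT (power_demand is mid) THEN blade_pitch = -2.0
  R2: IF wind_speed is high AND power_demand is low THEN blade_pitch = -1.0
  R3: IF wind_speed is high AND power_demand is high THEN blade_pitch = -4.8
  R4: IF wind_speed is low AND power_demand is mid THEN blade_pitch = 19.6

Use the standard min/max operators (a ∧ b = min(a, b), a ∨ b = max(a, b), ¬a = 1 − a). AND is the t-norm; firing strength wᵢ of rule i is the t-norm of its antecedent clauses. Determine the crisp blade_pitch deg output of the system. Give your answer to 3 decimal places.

R1 (z=-2.0): high=0.45, ¬mid=1−0.11=0.89; AND[min(a, b)] → w = 0.45
R2 (z=-1.0): high=0.45, low=0.52; AND[min(a, b)] → w = 0.45
R3 (z=-4.8): high=0.45, high=0.11; AND[min(a, b)] → w = 0.11
R4 (z=19.6): low=0.53, mid=0.11; AND[min(a, b)] → w = 0.11
Weighted average = (0.45·-2.0 + 0.45·-1.0 + 0.11·-4.8 + 0.11·19.6) / (0.45 + 0.45 + 0.11 + 0.11)
  = 0.2780 / 1.1200 = 0.248

0.248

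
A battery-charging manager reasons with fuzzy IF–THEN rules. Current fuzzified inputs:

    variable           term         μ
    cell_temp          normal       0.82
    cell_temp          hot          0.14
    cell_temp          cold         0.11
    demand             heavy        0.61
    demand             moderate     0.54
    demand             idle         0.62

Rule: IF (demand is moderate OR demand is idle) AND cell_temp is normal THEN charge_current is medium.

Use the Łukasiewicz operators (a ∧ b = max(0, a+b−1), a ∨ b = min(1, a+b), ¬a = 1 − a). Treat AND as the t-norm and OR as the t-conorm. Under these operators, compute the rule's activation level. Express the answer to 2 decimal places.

firing strength: (moderate=0.54 OR idle=0.62) = 1.00; AND[max(0, a+b−1)] with normal=0.82 → w = 0.82

0.82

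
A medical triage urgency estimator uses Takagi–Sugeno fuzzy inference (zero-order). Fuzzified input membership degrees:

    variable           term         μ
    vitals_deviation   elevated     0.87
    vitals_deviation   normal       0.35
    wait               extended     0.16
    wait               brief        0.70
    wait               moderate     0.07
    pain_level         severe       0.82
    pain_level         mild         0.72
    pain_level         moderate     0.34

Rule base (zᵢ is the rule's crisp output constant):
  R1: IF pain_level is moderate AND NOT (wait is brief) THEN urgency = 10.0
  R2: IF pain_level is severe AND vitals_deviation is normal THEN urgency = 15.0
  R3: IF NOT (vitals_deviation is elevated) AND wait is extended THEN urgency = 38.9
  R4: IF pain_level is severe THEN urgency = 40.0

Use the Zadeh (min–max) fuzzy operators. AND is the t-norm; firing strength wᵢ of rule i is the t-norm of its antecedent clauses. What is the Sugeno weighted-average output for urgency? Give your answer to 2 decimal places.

R1 (z=10.0): moderate=0.34, ¬brief=1−0.70=0.30; AND[min(a, b)] → w = 0.30
R2 (z=15.0): severe=0.82, normal=0.35; AND[min(a, b)] → w = 0.35
R3 (z=38.9): ¬elevated=1−0.87=0.13, extended=0.16; AND[min(a, b)] → w = 0.13
R4 (z=40.0): severe=0.82 → w = 0.82
Weighted average = (0.30·10.0 + 0.35·15.0 + 0.13·38.9 + 0.82·40.0) / (0.30 + 0.35 + 0.13 + 0.82)
  = 46.1070 / 1.6000 = 28.82

28.82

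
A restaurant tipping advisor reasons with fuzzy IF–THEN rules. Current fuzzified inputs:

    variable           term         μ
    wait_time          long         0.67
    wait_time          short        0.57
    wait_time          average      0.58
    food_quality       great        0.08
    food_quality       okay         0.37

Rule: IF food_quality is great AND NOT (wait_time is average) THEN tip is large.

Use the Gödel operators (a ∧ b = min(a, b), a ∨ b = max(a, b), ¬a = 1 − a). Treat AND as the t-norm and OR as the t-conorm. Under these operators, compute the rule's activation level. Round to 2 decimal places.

0.08

firing strength: great=0.08, ¬average=1−0.58=0.42; AND[min(a, b)] → w = 0.08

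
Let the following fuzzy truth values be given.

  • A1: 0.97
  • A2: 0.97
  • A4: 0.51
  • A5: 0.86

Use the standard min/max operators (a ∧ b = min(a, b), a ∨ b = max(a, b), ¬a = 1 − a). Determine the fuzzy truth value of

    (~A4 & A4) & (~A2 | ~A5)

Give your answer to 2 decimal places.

~A4 = 1 − 0.51 = 0.49
~A4 & A4 = min(a, b) on (0.49, 0.51) = 0.49
~A2 = 1 − 0.97 = 0.03
~A5 = 1 − 0.86 = 0.14
~A2 | ~A5 = max(a, b) on (0.03, 0.14) = 0.14
(~A4 & A4) & (~A2 | ~A5) = min(a, b) on (0.49, 0.14) = 0.14

0.14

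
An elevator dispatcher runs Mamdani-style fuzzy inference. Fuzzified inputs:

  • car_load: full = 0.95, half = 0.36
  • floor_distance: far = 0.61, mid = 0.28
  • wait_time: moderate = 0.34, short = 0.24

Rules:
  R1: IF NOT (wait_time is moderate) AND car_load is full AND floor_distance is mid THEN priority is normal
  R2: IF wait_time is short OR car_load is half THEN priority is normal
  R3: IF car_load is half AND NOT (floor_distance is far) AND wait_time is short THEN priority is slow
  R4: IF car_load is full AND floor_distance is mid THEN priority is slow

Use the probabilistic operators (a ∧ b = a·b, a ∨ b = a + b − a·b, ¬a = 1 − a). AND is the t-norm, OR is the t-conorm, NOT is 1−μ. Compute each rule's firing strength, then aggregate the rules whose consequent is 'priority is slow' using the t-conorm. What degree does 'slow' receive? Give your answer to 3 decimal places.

0.291

R1: ¬moderate=1−0.34=0.66, full=0.95, mid=0.28; AND[a·b] → w = 0.1756
R2: short=0.24, half=0.36; OR[a + b − a·b] → w = 0.5136
R3: half=0.36, ¬far=1−0.61=0.39, short=0.24; AND[a·b] → w = 0.0337
R4: full=0.95, mid=0.28; AND[a·b] → w = 0.2660
Rules with consequent 'slow': {R3, R4} → strengths 0.0337, 0.2660
Aggregate via t-conorm [a + b − a·b]: 0.2907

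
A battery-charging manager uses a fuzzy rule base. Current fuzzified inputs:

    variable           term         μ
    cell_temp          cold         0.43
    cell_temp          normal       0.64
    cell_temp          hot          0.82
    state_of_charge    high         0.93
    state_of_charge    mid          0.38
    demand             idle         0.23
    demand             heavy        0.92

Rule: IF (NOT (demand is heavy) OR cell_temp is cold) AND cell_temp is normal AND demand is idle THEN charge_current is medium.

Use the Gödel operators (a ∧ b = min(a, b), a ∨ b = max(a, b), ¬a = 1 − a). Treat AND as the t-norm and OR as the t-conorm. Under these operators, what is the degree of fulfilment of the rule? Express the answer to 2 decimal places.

0.23

firing strength: (¬heavy=1−0.92=0.08 OR cold=0.43) = 0.43; AND[min(a, b)] with normal=0.64, idle=0.23 → w = 0.23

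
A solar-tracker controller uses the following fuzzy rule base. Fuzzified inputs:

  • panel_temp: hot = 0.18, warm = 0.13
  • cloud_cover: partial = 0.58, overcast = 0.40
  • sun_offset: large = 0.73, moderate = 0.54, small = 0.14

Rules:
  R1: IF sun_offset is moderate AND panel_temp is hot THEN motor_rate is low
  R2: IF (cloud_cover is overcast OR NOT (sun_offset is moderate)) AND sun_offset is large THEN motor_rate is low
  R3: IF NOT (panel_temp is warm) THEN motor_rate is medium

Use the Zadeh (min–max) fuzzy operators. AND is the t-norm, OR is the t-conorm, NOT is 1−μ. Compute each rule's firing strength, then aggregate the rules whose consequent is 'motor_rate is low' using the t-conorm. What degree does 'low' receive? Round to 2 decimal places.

0.46

R1: moderate=0.54, hot=0.18; AND[min(a, b)] → w = 0.18
R2: (overcast=0.40 OR ¬moderate=1−0.54=0.46) = 0.46; AND[min(a, b)] with large=0.73 → w = 0.46
R3: ¬warm=1−0.13=0.87 → w = 0.87
Rules with consequent 'low': {R1, R2} → strengths 0.18, 0.46
Aggregate via t-conorm [max(a, b)]: 0.46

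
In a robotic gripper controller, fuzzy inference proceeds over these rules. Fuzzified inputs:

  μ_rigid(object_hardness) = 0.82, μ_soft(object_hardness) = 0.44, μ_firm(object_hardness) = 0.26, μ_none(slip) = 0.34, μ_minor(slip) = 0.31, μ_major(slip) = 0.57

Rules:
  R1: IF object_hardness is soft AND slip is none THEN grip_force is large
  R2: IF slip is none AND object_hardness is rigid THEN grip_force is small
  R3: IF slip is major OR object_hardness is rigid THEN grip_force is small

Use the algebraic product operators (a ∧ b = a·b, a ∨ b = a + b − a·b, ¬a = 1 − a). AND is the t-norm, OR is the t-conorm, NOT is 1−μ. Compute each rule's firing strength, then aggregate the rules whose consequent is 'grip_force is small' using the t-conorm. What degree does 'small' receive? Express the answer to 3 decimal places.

R1: soft=0.44, none=0.34; AND[a·b] → w = 0.1496
R2: none=0.34, rigid=0.82; AND[a·b] → w = 0.2788
R3: major=0.57, rigid=0.82; OR[a + b − a·b] → w = 0.9226
Rules with consequent 'small': {R2, R3} → strengths 0.2788, 0.9226
Aggregate via t-conorm [a + b − a·b]: 0.9442

0.944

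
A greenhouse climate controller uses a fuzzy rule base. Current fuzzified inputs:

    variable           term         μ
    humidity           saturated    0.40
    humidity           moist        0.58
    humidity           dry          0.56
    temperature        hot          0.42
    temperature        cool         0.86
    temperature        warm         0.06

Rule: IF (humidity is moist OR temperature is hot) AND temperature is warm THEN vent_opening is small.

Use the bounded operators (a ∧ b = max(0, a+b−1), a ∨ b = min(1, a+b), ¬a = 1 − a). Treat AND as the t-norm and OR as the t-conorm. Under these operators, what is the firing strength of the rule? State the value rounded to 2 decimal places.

0.06

firing strength: (moist=0.58 OR hot=0.42) = 1.00; AND[max(0, a+b−1)] with warm=0.06 → w = 0.06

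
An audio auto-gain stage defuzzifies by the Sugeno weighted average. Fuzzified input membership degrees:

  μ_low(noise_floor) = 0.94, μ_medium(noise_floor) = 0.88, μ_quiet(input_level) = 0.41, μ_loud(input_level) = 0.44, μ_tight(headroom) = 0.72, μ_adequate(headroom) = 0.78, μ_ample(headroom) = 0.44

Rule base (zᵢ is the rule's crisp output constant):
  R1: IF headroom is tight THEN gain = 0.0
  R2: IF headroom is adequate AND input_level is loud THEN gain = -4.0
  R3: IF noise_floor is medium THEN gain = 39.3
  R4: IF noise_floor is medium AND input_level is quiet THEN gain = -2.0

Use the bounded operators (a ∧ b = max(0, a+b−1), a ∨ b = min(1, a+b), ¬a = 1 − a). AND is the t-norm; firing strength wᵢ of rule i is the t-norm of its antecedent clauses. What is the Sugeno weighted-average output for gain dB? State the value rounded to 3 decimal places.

15.699

R1 (z=0.0): tight=0.72 → w = 0.72
R2 (z=-4.0): adequate=0.78, loud=0.44; AND[max(0, a+b−1)] → w = 0.22
R3 (z=39.3): medium=0.88 → w = 0.88
R4 (z=-2.0): medium=0.88, quiet=0.41; AND[max(0, a+b−1)] → w = 0.29
Weighted average = (0.72·0.0 + 0.22·-4.0 + 0.88·39.3 + 0.29·-2.0) / (0.72 + 0.22 + 0.88 + 0.29)
  = 33.1240 / 2.1100 = 15.699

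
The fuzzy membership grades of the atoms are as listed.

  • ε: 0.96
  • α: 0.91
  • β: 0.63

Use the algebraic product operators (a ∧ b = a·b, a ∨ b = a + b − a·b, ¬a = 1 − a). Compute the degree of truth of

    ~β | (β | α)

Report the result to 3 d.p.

0.979

~β = 1 − 0.6300 = 0.3700
β | α = a + b − a·b on (0.6300, 0.9100) = 0.9667
~β | (β | α) = a + b − a·b on (0.3700, 0.9667) = 0.9790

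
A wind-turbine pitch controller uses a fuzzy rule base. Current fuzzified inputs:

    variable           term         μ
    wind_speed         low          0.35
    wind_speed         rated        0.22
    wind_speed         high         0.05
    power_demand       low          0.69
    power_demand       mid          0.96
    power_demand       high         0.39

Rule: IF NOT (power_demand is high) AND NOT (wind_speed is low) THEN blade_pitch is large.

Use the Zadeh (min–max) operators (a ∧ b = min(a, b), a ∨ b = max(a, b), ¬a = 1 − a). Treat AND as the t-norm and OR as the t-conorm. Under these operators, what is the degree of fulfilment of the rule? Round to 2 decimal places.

firing strength: ¬high=1−0.39=0.61, ¬low=1−0.35=0.65; AND[min(a, b)] → w = 0.61

0.61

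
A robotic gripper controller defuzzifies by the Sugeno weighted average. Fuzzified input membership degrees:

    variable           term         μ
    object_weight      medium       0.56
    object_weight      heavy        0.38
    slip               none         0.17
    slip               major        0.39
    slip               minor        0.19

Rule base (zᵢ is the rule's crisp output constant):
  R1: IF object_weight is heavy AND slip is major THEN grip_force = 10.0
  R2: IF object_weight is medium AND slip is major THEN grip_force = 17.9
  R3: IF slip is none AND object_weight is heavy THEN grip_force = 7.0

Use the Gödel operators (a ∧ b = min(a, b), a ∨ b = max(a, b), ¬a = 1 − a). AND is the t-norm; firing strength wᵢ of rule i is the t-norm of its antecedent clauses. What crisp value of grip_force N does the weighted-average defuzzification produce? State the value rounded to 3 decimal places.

12.735

R1 (z=10.0): heavy=0.38, major=0.39; AND[min(a, b)] → w = 0.38
R2 (z=17.9): medium=0.56, major=0.39; AND[min(a, b)] → w = 0.39
R3 (z=7.0): none=0.17, heavy=0.38; AND[min(a, b)] → w = 0.17
Weighted average = (0.38·10.0 + 0.39·17.9 + 0.17·7.0) / (0.38 + 0.39 + 0.17)
  = 11.9710 / 0.9400 = 12.735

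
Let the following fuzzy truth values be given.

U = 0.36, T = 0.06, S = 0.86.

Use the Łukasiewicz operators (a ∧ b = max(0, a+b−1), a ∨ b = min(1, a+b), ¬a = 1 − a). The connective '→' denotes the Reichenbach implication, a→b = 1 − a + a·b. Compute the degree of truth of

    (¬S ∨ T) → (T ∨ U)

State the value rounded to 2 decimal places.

¬S = 1 − 0.86 = 0.14
¬S ∨ T = min(1, a+b) on (0.14, 0.06) = 0.20
T ∨ U = min(1, a+b) on (0.06, 0.36) = 0.42
(¬S ∨ T) → (T ∨ U)  [Reichenbach: 1 − a + a·b] with a=0.20, b=0.42 → 0.88

0.88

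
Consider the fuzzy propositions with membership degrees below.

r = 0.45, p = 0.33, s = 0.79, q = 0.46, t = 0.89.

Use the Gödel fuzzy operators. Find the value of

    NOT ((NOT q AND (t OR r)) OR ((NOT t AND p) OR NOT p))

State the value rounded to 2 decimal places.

NOT q = 1 − 0.46 = 0.54
t OR r = max(a, b) on (0.89, 0.45) = 0.89
NOT q AND (t OR r) = min(a, b) on (0.54, 0.89) = 0.54
NOT t = 1 − 0.89 = 0.11
NOT t AND p = min(a, b) on (0.11, 0.33) = 0.11
NOT p = 1 − 0.33 = 0.67
(NOT t AND p) OR NOT p = max(a, b) on (0.11, 0.67) = 0.67
(NOT q AND (t OR r)) OR ((NOT t AND p) OR NOT p) = max(a, b) on (0.54, 0.67) = 0.67
NOT ((NOT q AND (t OR r)) OR ((NOT t AND p) OR NOT p)) = 1 − 0.67 = 0.33

0.33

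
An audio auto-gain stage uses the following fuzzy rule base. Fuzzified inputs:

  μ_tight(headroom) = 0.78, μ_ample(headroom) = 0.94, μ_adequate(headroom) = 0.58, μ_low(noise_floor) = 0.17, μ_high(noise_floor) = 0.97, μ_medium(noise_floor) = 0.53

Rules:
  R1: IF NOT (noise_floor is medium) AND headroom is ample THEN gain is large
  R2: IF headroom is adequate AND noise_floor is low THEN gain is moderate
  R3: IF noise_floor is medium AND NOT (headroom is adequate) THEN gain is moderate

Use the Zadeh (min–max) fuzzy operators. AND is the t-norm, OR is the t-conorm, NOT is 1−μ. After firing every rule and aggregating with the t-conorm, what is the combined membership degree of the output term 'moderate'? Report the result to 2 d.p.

0.42

R1: ¬medium=1−0.53=0.47, ample=0.94; AND[min(a, b)] → w = 0.47
R2: adequate=0.58, low=0.17; AND[min(a, b)] → w = 0.17
R3: medium=0.53, ¬adequate=1−0.58=0.42; AND[min(a, b)] → w = 0.42
Rules with consequent 'moderate': {R2, R3} → strengths 0.17, 0.42
Aggregate via t-conorm [max(a, b)]: 0.42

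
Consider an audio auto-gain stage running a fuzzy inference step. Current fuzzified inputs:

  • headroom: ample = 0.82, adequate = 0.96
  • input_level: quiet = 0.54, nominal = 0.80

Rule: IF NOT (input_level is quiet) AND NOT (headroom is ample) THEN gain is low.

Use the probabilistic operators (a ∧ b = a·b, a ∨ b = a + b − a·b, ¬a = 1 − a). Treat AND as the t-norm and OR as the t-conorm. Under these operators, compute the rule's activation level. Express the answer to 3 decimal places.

0.083

firing strength: ¬quiet=1−0.54=0.46, ¬ample=1−0.82=0.18; AND[a·b] → w = 0.0828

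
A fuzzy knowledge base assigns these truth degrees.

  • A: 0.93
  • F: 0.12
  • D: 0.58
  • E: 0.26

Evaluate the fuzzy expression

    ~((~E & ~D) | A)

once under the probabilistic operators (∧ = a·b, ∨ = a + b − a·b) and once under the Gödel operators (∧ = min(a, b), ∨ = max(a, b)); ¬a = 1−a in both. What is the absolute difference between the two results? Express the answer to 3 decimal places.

0.022

Under probabilistic:
  ~E = 1 − 0.2600 = 0.7400
  ~D = 1 − 0.5800 = 0.4200
  ~E & ~D = a·b on (0.7400, 0.4200) = 0.3108
  (~E & ~D) | A = a + b − a·b on (0.3108, 0.9300) = 0.9518
  ~((~E & ~D) | A) = 1 − 0.9518 = 0.0482
  → value = 0.0482
Under Gödel:
  ~E = 1 − 0.26 = 0.74
  ~D = 1 − 0.58 = 0.42
  ~E & ~D = min(a, b) on (0.74, 0.42) = 0.42
  (~E & ~D) | A = max(a, b) on (0.42, 0.93) = 0.93
  ~((~E & ~D) | A) = 1 − 0.93 = 0.07
  → value = 0.0700
|0.0482 − 0.0700| = 0.022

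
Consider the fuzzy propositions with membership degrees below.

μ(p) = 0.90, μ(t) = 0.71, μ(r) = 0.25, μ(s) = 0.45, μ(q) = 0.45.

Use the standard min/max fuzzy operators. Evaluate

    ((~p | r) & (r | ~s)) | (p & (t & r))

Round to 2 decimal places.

0.25

~p = 1 − 0.90 = 0.10
~p | r = max(a, b) on (0.10, 0.25) = 0.25
~s = 1 − 0.45 = 0.55
r | ~s = max(a, b) on (0.25, 0.55) = 0.55
(~p | r) & (r | ~s) = min(a, b) on (0.25, 0.55) = 0.25
t & r = min(a, b) on (0.71, 0.25) = 0.25
p & (t & r) = min(a, b) on (0.90, 0.25) = 0.25
((~p | r) & (r | ~s)) | (p & (t & r)) = max(a, b) on (0.25, 0.25) = 0.25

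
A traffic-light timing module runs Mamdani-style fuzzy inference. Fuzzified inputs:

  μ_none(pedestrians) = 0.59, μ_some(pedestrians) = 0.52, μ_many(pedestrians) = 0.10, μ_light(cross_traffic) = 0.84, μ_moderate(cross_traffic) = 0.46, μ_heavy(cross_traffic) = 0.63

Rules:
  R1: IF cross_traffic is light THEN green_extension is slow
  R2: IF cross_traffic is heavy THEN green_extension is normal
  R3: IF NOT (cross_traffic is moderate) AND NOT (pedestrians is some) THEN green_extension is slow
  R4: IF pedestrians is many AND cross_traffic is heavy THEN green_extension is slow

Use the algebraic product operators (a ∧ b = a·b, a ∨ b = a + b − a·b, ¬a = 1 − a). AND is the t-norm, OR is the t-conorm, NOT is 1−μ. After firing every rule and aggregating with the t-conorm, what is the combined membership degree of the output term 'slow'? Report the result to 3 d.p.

R1: light=0.84 → w = 0.8400
R2: heavy=0.63 → w = 0.6300
R3: ¬moderate=1−0.46=0.54, ¬some=1−0.52=0.48; AND[a·b] → w = 0.2592
R4: many=0.10, heavy=0.63; AND[a·b] → w = 0.0630
Rules with consequent 'slow': {R1, R3, R4} → strengths 0.8400, 0.2592, 0.0630
Aggregate via t-conorm [a + b − a·b]: 0.8889

0.889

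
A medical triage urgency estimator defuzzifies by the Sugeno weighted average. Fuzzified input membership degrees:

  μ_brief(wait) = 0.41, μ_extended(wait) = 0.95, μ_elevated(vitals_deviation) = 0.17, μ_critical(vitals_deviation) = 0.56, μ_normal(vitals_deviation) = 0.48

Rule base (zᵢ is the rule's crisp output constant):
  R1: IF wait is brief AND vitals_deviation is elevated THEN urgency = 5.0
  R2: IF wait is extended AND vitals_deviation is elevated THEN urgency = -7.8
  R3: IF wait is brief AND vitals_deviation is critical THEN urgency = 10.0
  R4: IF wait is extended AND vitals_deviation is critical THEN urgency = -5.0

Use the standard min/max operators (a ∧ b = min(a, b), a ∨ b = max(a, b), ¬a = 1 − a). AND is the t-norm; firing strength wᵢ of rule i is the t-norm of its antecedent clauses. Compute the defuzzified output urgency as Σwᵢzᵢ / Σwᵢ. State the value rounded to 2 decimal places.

0.63

R1 (z=5.0): brief=0.41, elevated=0.17; AND[min(a, b)] → w = 0.17
R2 (z=-7.8): extended=0.95, elevated=0.17; AND[min(a, b)] → w = 0.17
R3 (z=10.0): brief=0.41, critical=0.56; AND[min(a, b)] → w = 0.41
R4 (z=-5.0): extended=0.95, critical=0.56; AND[min(a, b)] → w = 0.56
Weighted average = (0.17·5.0 + 0.17·-7.8 + 0.41·10.0 + 0.56·-5.0) / (0.17 + 0.17 + 0.41 + 0.56)
  = 0.8240 / 1.3100 = 0.63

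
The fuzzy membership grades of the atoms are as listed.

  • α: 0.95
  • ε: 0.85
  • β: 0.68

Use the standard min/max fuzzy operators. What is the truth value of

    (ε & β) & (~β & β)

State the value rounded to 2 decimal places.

ε & β = min(a, b) on (0.85, 0.68) = 0.68
~β = 1 − 0.68 = 0.32
~β & β = min(a, b) on (0.32, 0.68) = 0.32
(ε & β) & (~β & β) = min(a, b) on (0.68, 0.32) = 0.32

0.32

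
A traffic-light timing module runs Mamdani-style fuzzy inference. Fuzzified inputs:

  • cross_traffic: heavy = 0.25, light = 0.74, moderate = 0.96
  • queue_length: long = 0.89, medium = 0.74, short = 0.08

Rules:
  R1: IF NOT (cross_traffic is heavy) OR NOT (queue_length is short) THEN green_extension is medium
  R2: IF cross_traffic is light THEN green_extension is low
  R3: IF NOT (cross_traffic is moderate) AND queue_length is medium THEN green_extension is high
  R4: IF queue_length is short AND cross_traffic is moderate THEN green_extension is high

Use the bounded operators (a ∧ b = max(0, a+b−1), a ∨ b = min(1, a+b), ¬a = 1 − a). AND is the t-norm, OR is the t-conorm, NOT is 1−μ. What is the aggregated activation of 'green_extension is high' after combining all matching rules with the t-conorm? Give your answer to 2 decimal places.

R1: ¬heavy=1−0.25=0.75, ¬short=1−0.08=0.92; OR[min(1, a+b)] → w = 1.00
R2: light=0.74 → w = 0.74
R3: ¬moderate=1−0.96=0.04, medium=0.74; AND[max(0, a+b−1)] → w = 0.00
R4: short=0.08, moderate=0.96; AND[max(0, a+b−1)] → w = 0.04
Rules with consequent 'high': {R3, R4} → strengths 0.00, 0.04
Aggregate via t-conorm [min(1, a+b)]: 0.04

0.04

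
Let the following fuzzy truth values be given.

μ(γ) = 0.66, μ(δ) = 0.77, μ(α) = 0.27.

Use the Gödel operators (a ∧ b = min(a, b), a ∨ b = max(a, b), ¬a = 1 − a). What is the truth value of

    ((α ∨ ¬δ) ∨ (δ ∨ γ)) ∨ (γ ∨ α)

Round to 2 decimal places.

¬δ = 1 − 0.77 = 0.23
α ∨ ¬δ = max(a, b) on (0.27, 0.23) = 0.27
δ ∨ γ = max(a, b) on (0.77, 0.66) = 0.77
(α ∨ ¬δ) ∨ (δ ∨ γ) = max(a, b) on (0.27, 0.77) = 0.77
γ ∨ α = max(a, b) on (0.66, 0.27) = 0.66
((α ∨ ¬δ) ∨ (δ ∨ γ)) ∨ (γ ∨ α) = max(a, b) on (0.77, 0.66) = 0.77

0.77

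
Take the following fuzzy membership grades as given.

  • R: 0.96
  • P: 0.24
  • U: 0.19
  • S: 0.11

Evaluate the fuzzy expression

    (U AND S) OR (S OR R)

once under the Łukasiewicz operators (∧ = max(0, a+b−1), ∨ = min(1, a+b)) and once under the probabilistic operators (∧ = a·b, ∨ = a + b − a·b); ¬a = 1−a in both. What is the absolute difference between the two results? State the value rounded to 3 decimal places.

0.035

Under Łukasiewicz:
  U AND S = max(0, a+b−1) on (0.19, 0.11) = 0.00
  S OR R = min(1, a+b) on (0.11, 0.96) = 1.00
  (U AND S) OR (S OR R) = min(1, a+b) on (0.00, 1.00) = 1.00
  → value = 1.0000
Under probabilistic:
  U AND S = a·b on (0.1900, 0.1100) = 0.0209
  S OR R = a + b − a·b on (0.1100, 0.9600) = 0.9644
  (U AND S) OR (S OR R) = a + b − a·b on (0.0209, 0.9644) = 0.9651
  → value = 0.9651
|1.0000 − 0.9651| = 0.035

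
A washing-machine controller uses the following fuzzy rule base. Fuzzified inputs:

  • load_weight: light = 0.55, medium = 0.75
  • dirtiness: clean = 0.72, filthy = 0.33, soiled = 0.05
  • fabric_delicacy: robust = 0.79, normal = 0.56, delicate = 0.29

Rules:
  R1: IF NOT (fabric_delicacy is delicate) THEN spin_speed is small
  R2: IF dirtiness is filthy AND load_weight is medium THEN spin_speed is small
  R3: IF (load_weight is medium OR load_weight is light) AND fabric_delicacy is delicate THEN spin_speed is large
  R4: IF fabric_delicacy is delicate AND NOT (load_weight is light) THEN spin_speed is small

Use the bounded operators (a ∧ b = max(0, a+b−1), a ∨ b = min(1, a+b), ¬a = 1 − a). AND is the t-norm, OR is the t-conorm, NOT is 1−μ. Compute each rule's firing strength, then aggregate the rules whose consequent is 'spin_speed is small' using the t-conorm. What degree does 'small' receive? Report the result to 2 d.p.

R1: ¬delicate=1−0.29=0.71 → w = 0.71
R2: filthy=0.33, medium=0.75; AND[max(0, a+b−1)] → w = 0.08
R3: (medium=0.75 OR light=0.55) = 1.00; AND[max(0, a+b−1)] with delicate=0.29 → w = 0.29
R4: delicate=0.29, ¬light=1−0.55=0.45; AND[max(0, a+b−1)] → w = 0.00
Rules with consequent 'small': {R1, R2, R4} → strengths 0.71, 0.08, 0.00
Aggregate via t-conorm [min(1, a+b)]: 0.79

0.79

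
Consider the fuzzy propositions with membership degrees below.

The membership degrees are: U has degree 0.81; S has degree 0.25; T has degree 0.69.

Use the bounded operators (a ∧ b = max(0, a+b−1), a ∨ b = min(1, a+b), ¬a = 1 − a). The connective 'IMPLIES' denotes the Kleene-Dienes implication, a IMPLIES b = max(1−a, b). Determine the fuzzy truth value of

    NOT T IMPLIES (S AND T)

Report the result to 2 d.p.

0.69

NOT T = 1 − 0.69 = 0.31
S AND T = max(0, a+b−1) on (0.25, 0.69) = 0.00
NOT T IMPLIES (S AND T)  [Kleene-Dienes: max(1−a, b)] with a=0.31, b=0.00 → 0.69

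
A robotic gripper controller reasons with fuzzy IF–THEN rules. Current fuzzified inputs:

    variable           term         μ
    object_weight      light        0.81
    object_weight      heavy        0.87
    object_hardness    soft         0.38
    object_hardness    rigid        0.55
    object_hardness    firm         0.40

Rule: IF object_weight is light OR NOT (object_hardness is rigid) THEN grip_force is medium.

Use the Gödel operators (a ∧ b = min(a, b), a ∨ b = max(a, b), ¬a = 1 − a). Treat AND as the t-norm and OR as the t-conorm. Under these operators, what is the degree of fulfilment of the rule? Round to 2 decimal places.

0.81

firing strength: light=0.81, ¬rigid=1−0.55=0.45; OR[max(a, b)] → w = 0.81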